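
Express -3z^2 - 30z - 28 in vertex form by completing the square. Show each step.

-3(z + 5)^2 + 47

-3z^2 - 30z - 28
= -3(z^2 + 10z) - 28    [factor out -3 from the z-terms]
= -3(z^2 + 10z + 25 - 25) - 28    [add and subtract 25 inside the bracket]
= -3(z + 5)^2 + 75 - 28    [perfect-square identity]
= -3(z + 5)^2 + 47    [combine constants]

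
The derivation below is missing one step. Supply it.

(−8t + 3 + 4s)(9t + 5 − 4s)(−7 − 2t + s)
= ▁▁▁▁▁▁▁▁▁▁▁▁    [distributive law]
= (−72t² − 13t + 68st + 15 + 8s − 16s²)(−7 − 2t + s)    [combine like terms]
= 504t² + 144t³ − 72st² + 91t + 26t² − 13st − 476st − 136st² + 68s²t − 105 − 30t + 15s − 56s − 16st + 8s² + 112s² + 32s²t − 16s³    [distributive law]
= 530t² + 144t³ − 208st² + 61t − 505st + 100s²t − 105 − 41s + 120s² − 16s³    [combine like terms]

By distributive law:

(−72t² − 40t + 32st + 27t + 15 − 12s + 36st + 20s − 16s²)(−7 − 2t + s)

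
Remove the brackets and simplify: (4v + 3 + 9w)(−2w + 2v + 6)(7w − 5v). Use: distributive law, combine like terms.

160vw² + 6v²w − 40v³ − 30vw − 150v² + 336w² + 126w − 90v − 126w³

(4v + 3 + 9w)(−2w + 2v + 6)(7w − 5v)
= (−8vw + 8v² + 24v − 6w + 6v + 18 − 18w² + 18vw + 54w)(7w − 5v)    [distributive law]
= (10vw + 8v² + 30v + 48w + 18 − 18w²)(7w − 5v)    [combine like terms]
= 70vw² − 50v²w + 56v²w − 40v³ + 210vw − 150v² + 336w² − 240vw + 126w − 90v − 126w³ + 90vw²    [distributive law]
= 160vw² + 6v²w − 40v³ − 30vw − 150v² + 336w² + 126w − 90v − 126w³    [combine like terms]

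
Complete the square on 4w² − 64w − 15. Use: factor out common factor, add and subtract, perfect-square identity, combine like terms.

4w² − 64w − 15
= 4(w² − 16w) − 15    [factor out 4 from the w-terms]
= 4(w² − 16w + 64 − 64) − 15    [add and subtract 64 inside the bracket]
= 4(w − 8)² − 256 − 15    [perfect-square identity]
= 4(w − 8)² − 271    [combine constants]

4(w − 8)² − 271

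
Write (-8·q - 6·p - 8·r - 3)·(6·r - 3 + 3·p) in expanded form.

-48·q·r + 24·q - 24·p·q - 60·p·r + 9·p - 18·p² - 48·r² + 6·r + 9

(-8·q - 6·p - 8·r - 3)·(6·r - 3 + 3·p)
= -48·q·r + 24·q - 24·p·q - 36·p·r + 18·p - 18·p² - 48·r² + 24·r - 24·p·r - 18·r + 9 - 9·p    [distributive law]
= -48·q·r + 24·q - 24·p·q - 60·p·r + 9·p - 18·p² - 48·r² + 6·r + 9    [combine like terms]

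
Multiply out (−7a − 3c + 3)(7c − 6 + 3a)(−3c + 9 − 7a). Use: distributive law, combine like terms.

321ac^2 − 948ac + 469a^2c + 585a − 546a^2 + 147a^3 + 63c^3 − 306c^2 + 405c − 162

(−7a − 3c + 3)(7c − 6 + 3a)(−3c + 9 − 7a)
= (−49ac + 42a − 21a^2 − 21c^2 + 18c − 9ac + 21c − 18 + 9a)(−3c + 9 − 7a)    [distributive law]
= (−58ac + 51a − 21a^2 − 21c^2 + 39c − 18)(−3c + 9 − 7a)    [combine like terms]
= 174ac^2 − 522ac + 406a^2c − 153ac + 459a − 357a^2 + 63a^2c − 189a^2 + 147a^3 + 63c^3 − 189c^2 + 147ac^2 − 117c^2 + 351c − 273ac + 54c − 162 + 126a    [distributive law]
= 321ac^2 − 948ac + 469a^2c + 585a − 546a^2 + 147a^3 + 63c^3 − 306c^2 + 405c − 162    [combine like terms]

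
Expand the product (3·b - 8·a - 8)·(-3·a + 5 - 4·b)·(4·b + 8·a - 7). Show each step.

(3·b - 8·a - 8)·(-3·a + 5 - 4·b)·(4·b + 8·a - 7)
= (-9·a·b + 15·b - 12·b^2 + 24·a^2 - 40·a + 32·a·b + 24·a - 40 + 32·b)·(4·b + 8·a - 7)    [distributive law]
= (23·a·b + 47·b - 12·b^2 + 24·a^2 - 16·a - 40)·(4·b + 8·a - 7)    [combine like terms]
= 92·a·b^2 + 184·a^2·b - 161·a·b + 188·b^2 + 376·a·b - 329·b - 48·b^3 - 96·a·b^2 + 84·b^2 + 96·a^2·b + 192·a^3 - 168·a^2 - 64·a·b - 128·a^2 + 112·a - 160·b - 320·a + 280    [distributive law]
= -4·a·b^2 + 280·a^2·b + 151·a·b + 272·b^2 - 489·b - 48·b^3 + 192·a^3 - 296·a^2 - 208·a + 280    [combine like terms]

-4·a·b^2 + 280·a^2·b + 151·a·b + 272·b^2 - 489·b - 48·b^3 + 192·a^3 - 296·a^2 - 208·a + 280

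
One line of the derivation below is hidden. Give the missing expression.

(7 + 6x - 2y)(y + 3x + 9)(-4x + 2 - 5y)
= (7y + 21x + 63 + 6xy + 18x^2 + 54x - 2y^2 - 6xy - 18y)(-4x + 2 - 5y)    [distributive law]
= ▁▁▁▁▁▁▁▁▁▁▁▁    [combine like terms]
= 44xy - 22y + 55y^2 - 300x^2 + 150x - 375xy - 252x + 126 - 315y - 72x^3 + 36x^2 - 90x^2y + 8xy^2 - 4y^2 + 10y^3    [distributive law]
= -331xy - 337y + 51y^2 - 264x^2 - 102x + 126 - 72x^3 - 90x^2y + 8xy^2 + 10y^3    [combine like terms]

Applying combine like terms to the line above:

(-11y + 75x + 63 + 18x^2 - 2y^2)(-4x + 2 - 5y)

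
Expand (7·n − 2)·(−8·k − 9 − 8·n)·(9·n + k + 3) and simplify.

(7·n − 2)·(−8·k − 9 − 8·n)·(9·n + k + 3)
= (−56·k·n − 63·n − 56·n^2 + 16·k + 18 + 16·n)·(9·n + k + 3)    [distributive law]
= (−56·k·n − 47·n − 56·n^2 + 16·k + 18)·(9·n + k + 3)    [combine like terms]
= −504·k·n^2 − 56·k^2·n − 168·k·n − 423·n^2 − 47·k·n − 141·n − 504·n^3 − 56·k·n^2 − 168·n^2 + 144·k·n + 16·k^2 + 48·k + 162·n + 18·k + 54    [distributive law]
= −560·k·n^2 − 56·k^2·n − 71·k·n − 591·n^2 + 21·n − 504·n^3 + 16·k^2 + 66·k + 54    [combine like terms]

−560·k·n^2 − 56·k^2·n − 71·k·n − 591·n^2 + 21·n − 504·n^3 + 16·k^2 + 66·k + 54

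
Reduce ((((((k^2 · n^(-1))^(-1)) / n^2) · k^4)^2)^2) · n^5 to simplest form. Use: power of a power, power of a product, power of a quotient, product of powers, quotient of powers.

((((((k^2 · n^(-1))^(-1)) / n^2) · k^4)^2)^2) · n^5
= (((((k^2 · n^(-1))^(-1)) / n^2) · k^4)^4) · n^5    [power of a power]
= (((((k^2 · n^(-1))^(-1)) / n^2)^4) · ((k^4)^4)) · n^5    [power of a product]
= (((((k^2 · n^(-1))^(-1))^4) / ((n^2)^4)) · ((k^4)^4)) · n^5    [power of a quotient]
= ((((k^2 · n^(-1))^(-4)) / ((n^2)^4)) · ((k^4)^4)) · n^5    [power of a power]
= (((((k^2)^(-4)) · ((n^(-1))^(-4))) / ((n^2)^4)) · ((k^4)^4)) · n^5    [power of a product]
= (((k^(-8) · ((n^(-1))^(-4))) / ((n^2)^4)) · ((k^4)^4)) · n^5    [power of a power]
= (((k^(-8) · n^4) / ((n^2)^4)) · ((k^4)^4)) · n^5    [power of a power]
= (((k^(-8) · n^4) / n^8) · ((k^4)^4)) · n^5    [power of a power]
= (((k^(-8) · n^4) / n^8) · k^16) · n^5    [power of a power]
= k^8n    [quotient of powers; product of powers]

k^8n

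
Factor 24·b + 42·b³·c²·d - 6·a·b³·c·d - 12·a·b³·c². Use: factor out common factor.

6·b(4 + 7·b²·c²·d - a·b²·c·d - 2·a·b²·c²)

24·b + 42·b³·c²·d - 6·a·b³·c·d - 12·a·b³·c²
= 6(4·b + 7·b³·c²·d - a·b³·c·d - 2·a·b³·c²)    [factor out 6]
= 6·b(4 + 7·b²·c²·d - a·b²·c·d - 2·a·b²·c²)    [factor out b]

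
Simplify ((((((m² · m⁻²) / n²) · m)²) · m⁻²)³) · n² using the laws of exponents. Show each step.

n⁻¹⁰

((((((m² · m⁻²) / n²) · m)²) · m⁻²)³) · n²
= ((((((m² · m⁻²) / n²) · m)²)³) · ((m⁻²)³)) · n²    [power of a product]
= (((((m² · m⁻²) / n²) · m)⁶) · ((m⁻²)³)) · n²    [power of a power]
= (((((m² · m⁻²) / n²)⁶) · (m⁶)) · ((m⁻²)³)) · n²    [power of a product]
= (((((m² · m⁻²)⁶) / ((n²)⁶)) · (m⁶)) · ((m⁻²)³)) · n²    [power of a quotient]
= ((((((m²)⁶) · ((m⁻²)⁶)) / ((n²)⁶)) · (m⁶)) · ((m⁻²)³)) · n²    [power of a product]
= ((((m¹² · ((m⁻²)⁶)) / ((n²)⁶)) · (m⁶)) · ((m⁻²)³)) · n²    [power of a power]
= ((((m¹² · m⁻¹²) / ((n²)⁶)) · (m⁶)) · ((m⁻²)³)) · n²    [power of a power]
= (((m⁰ / ((n²)⁶)) · (m⁶)) · ((m⁻²)³)) · n²    [product of powers]
= (((m⁰ / n¹²) · (m⁶)) · ((m⁻²)³)) · n²    [power of a power]
= (((m⁰ / n¹²) · m⁶) · m⁻⁶) · n²    [power of a power]
= n⁻¹⁰    [quotient of powers; product of powers]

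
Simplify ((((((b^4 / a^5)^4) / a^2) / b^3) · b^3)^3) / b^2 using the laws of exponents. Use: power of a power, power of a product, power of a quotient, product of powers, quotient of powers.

((((((b^4 / a^5)^4) / a^2) / b^3) · b^3)^3) / b^2
= ((((((b^4 / a^5)^4) / a^2) / b^3)^3) · ((b^3)^3)) / b^2    [power of a product]
= ((((((b^4 / a^5)^4) / a^2)^3) / ((b^3)^3)) · ((b^3)^3)) / b^2    [power of a quotient]
= ((((((b^4 / a^5)^4)^3) / ((a^2)^3)) / ((b^3)^3)) · ((b^3)^3)) / b^2    [power of a quotient]
= (((((b^4 / a^5)^12) / ((a^2)^3)) / ((b^3)^3)) · ((b^3)^3)) / b^2    [power of a power]
= ((((((b^4)^12) / ((a^5)^12)) / ((a^2)^3)) / ((b^3)^3)) · ((b^3)^3)) / b^2    [power of a quotient]
= ((((b^48 / ((a^5)^12)) / ((a^2)^3)) / ((b^3)^3)) · ((b^3)^3)) / b^2    [power of a power]
= ((((b^48 / a^60) / ((a^2)^3)) / ((b^3)^3)) · ((b^3)^3)) / b^2    [power of a power]
= ((((b^48 / a^60) / a^6) / ((b^3)^3)) · ((b^3)^3)) / b^2    [power of a power]
= ((((b^48 / a^60) / a^6) / b^9) · ((b^3)^3)) / b^2    [power of a power]
= ((((b^48 / a^60) / a^6) / b^9) · b^9) / b^2    [power of a power]
= a^(-66)·b^46    [quotient of powers; product of powers]

a^(-66)·b^46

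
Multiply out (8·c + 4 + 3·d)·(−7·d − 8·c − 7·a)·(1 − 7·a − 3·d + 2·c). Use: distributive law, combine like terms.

−40·c·d + 686·a·c·d + 198·c·d^2 + 32·c^2·d − 128·c^2 + 336·a·c^2 − 128·c^3 + 112·a·c + 392·a^2·c − 28·d + 259·a·d + 63·d^2 − 32·c − 28·a + 196·a^2 + 210·a·d^2 + 63·d^3 + 147·a^2·d

(8·c + 4 + 3·d)·(−7·d − 8·c − 7·a)·(1 − 7·a − 3·d + 2·c)
= (−56·c·d − 64·c^2 − 56·a·c − 28·d − 32·c − 28·a − 21·d^2 − 24·c·d − 21·a·d)·(1 − 7·a − 3·d + 2·c)    [distributive law]
= (−80·c·d − 64·c^2 − 56·a·c − 28·d − 32·c − 28·a − 21·d^2 − 21·a·d)·(1 − 7·a − 3·d + 2·c)    [combine like terms]
= −80·c·d + 560·a·c·d + 240·c·d^2 − 160·c^2·d − 64·c^2 + 448·a·c^2 + 192·c^2·d − 128·c^3 − 56·a·c + 392·a^2·c + 168·a·c·d − 112·a·c^2 − 28·d + 196·a·d + 84·d^2 − 56·c·d − 32·c + 224·a·c + 96·c·d − 64·c^2 − 28·a + 196·a^2 + 84·a·d − 56·a·c − 21·d^2 + 147·a·d^2 + 63·d^3 − 42·c·d^2 − 21·a·d + 147·a^2·d + 63·a·d^2 − 42·a·c·d    [distributive law]
= −40·c·d + 686·a·c·d + 198·c·d^2 + 32·c^2·d − 128·c^2 + 336·a·c^2 − 128·c^3 + 112·a·c + 392·a^2·c − 28·d + 259·a·d + 63·d^2 − 32·c − 28·a + 196·a^2 + 210·a·d^2 + 63·d^3 + 147·a^2·d    [combine like terms]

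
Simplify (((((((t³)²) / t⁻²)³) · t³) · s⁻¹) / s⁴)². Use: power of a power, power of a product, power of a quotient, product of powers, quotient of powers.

s⁻¹⁰·t⁵⁴

(((((((t³)²) / t⁻²)³) · t³) · s⁻¹) / s⁴)²
= (((((((t³)²) / t⁻²)³) · t³) · s⁻¹)²) / ((s⁴)²)    [power of a quotient]
= (((((((t³)²) / t⁻²)³) · t³)²) · ((s⁻¹)²)) / ((s⁴)²)    [power of a product]
= (((((((t³)²) / t⁻²)³)²) · ((t³)²)) · ((s⁻¹)²)) / ((s⁴)²)    [power of a product]
= ((((((t³)²) / t⁻²)⁶) · ((t³)²)) · ((s⁻¹)²)) / ((s⁴)²)    [power of a power]
= ((((((t³)²)⁶) / ((t⁻²)⁶)) · ((t³)²)) · ((s⁻¹)²)) / ((s⁴)²)    [power of a quotient]
= (((((t³)¹²) / ((t⁻²)⁶)) · ((t³)²)) · ((s⁻¹)²)) / ((s⁴)²)    [power of a power]
= (((t³⁶ / ((t⁻²)⁶)) · ((t³)²)) · ((s⁻¹)²)) / ((s⁴)²)    [power of a power]
= (((t³⁶ / t⁻¹²) · ((t³)²)) · ((s⁻¹)²)) / ((s⁴)²)    [power of a power]
= ((t⁴⁸ · ((t³)²)) · ((s⁻¹)²)) / ((s⁴)²)    [quotient of powers]
= ((t⁴⁸ · t⁶) · ((s⁻¹)²)) / ((s⁴)²)    [power of a power]
= (t⁵⁴ · ((s⁻¹)²)) / ((s⁴)²)    [product of powers]
= (t⁵⁴ · s⁻²) / ((s⁴)²)    [power of a power]
= (t⁵⁴ · s⁻²) / s⁸    [power of a power]
= s⁻¹⁰·t⁵⁴    [quotient of powers]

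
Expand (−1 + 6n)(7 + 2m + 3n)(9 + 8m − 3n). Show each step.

(−1 + 6n)(7 + 2m + 3n)(9 + 8m − 3n)
= (−7 − 2m − 3n + 42n + 12mn + 18n²)(9 + 8m − 3n)    [distributive law]
= (−7 − 2m + 39n + 12mn + 18n²)(9 + 8m − 3n)    [combine like terms]
= −63 − 56m + 21n − 18m − 16m² + 6mn + 351n + 312mn − 117n² + 108mn + 96m²n − 36mn² + 162n² + 144mn² − 54n³    [distributive law]
= −63 − 74m + 372n − 16m² + 426mn + 45n² + 96m²n + 108mn² − 54n³    [combine like terms]

−63 − 74m + 372n − 16m² + 426mn + 45n² + 96m²n + 108mn² − 54n³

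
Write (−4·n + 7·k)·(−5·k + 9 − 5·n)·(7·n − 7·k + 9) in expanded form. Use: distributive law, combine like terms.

(−4·n + 7·k)·(−5·k + 9 − 5·n)·(7·n − 7·k + 9)
= (20·k·n − 36·n + 20·n^2 − 35·k^2 + 63·k − 35·k·n)·(7·n − 7·k + 9)    [distributive law]
= (−15·k·n − 36·n + 20·n^2 − 35·k^2 + 63·k)·(7·n − 7·k + 9)    [combine like terms]
= −105·k·n^2 + 105·k^2·n − 135·k·n − 252·n^2 + 252·k·n − 324·n + 140·n^3 − 140·k·n^2 + 180·n^2 − 245·k^2·n + 245·k^3 − 315·k^2 + 441·k·n − 441·k^2 + 567·k    [distributive law]
= −245·k·n^2 − 140·k^2·n + 558·k·n − 72·n^2 − 324·n + 140·n^3 + 245·k^3 − 756·k^2 + 567·k    [combine like terms]

−245·k·n^2 − 140·k^2·n + 558·k·n − 72·n^2 − 324·n + 140·n^3 + 245·k^3 − 756·k^2 + 567·k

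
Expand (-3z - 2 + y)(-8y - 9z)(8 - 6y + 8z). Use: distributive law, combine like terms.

140yz - 154y^2z - 42yz^2 + 360z^2 + 216z^3 + 128y - 160y^2 + 144z + 48y^3

(-3z - 2 + y)(-8y - 9z)(8 - 6y + 8z)
= (24yz + 27z^2 + 16y + 18z - 8y^2 - 9yz)(8 - 6y + 8z)    [distributive law]
= (15yz + 27z^2 + 16y + 18z - 8y^2)(8 - 6y + 8z)    [combine like terms]
= 120yz - 90y^2z + 120yz^2 + 216z^2 - 162yz^2 + 216z^3 + 128y - 96y^2 + 128yz + 144z - 108yz + 144z^2 - 64y^2 + 48y^3 - 64y^2z    [distributive law]
= 140yz - 154y^2z - 42yz^2 + 360z^2 + 216z^3 + 128y - 160y^2 + 144z + 48y^3    [combine like terms]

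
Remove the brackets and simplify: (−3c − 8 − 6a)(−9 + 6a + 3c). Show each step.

3c − 36ac − 9c^2 + 72 + 6a − 36a^2

(−3c − 8 − 6a)(−9 + 6a + 3c)
= 27c − 18ac − 9c^2 + 72 − 48a − 24c + 54a − 36a^2 − 18ac    [distributive law]
= 3c − 36ac − 9c^2 + 72 + 6a − 36a^2    [combine like terms]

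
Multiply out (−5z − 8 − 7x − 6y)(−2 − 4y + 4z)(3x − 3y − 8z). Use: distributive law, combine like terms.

−178xz − 286yz + 176z^2 − 152xyz − 180y^2z + 92yz^2 + 164xz^2 + 160z^3 + 48x − 48y − 128z + 90xy − 132y^2 + 42x^2 + 84x^2y − 12xy^2 − 84x^2z − 72y^3

(−5z − 8 − 7x − 6y)(−2 − 4y + 4z)(3x − 3y − 8z)
= (10z + 20yz − 20z^2 + 16 + 32y − 32z + 14x + 28xy − 28xz + 12y + 24y^2 − 24yz)(3x − 3y − 8z)    [distributive law]
= (−22z − 4yz − 20z^2 + 16 + 44y + 14x + 28xy − 28xz + 24y^2)(3x − 3y − 8z)    [combine like terms]
= −66xz + 66yz + 176z^2 − 12xyz + 12y^2z + 32yz^2 − 60xz^2 + 60yz^2 + 160z^3 + 48x − 48y − 128z + 132xy − 132y^2 − 352yz + 42x^2 − 42xy − 112xz + 84x^2y − 84xy^2 − 224xyz − 84x^2z + 84xyz + 224xz^2 + 72xy^2 − 72y^3 − 192y^2z    [distributive law]
= −178xz − 286yz + 176z^2 − 152xyz − 180y^2z + 92yz^2 + 164xz^2 + 160z^3 + 48x − 48y − 128z + 90xy − 132y^2 + 42x^2 + 84x^2y − 12xy^2 − 84x^2z − 72y^3    [combine like terms]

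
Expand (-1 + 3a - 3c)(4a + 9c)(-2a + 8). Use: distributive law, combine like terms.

(-1 + 3a - 3c)(4a + 9c)(-2a + 8)
= (-4a - 9c + 12a² + 27ac - 12ac - 27c²)(-2a + 8)    [distributive law]
= (-4a - 9c + 12a² + 15ac - 27c²)(-2a + 8)    [combine like terms]
= 8a² - 32a + 18ac - 72c - 24a³ + 96a² - 30a²c + 120ac + 54ac² - 216c²    [distributive law]
= 104a² - 32a + 138ac - 72c - 24a³ - 30a²c + 54ac² - 216c²    [combine like terms]

104a² - 32a + 138ac - 72c - 24a³ - 30a²c + 54ac² - 216c²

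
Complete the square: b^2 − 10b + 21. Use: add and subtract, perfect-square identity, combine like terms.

(b − 5)^2 − 4

b^2 − 10b + 21
= b^2 − 10b + 25 − 25 + 21    [add and subtract 25]
= (b − 5)^2 − 25 + 21    [perfect-square identity]
= (b − 5)^2 − 4    [combine constants]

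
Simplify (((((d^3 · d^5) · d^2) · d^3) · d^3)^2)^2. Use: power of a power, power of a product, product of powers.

d^64

(((((d^3 · d^5) · d^2) · d^3) · d^3)^2)^2
= ((((d^3 · d^5) · d^2) · d^3) · d^3)^4    [power of a power]
= ((((d^3 · d^5) · d^2) · d^3)^4) · ((d^3)^4)    [power of a product]
= ((((d^3 · d^5) · d^2)^4) · ((d^3)^4)) · ((d^3)^4)    [power of a product]
= ((((d^3 · d^5)^4) · ((d^2)^4)) · ((d^3)^4)) · ((d^3)^4)    [power of a product]
= (((((d^3)^4) · ((d^5)^4)) · ((d^2)^4)) · ((d^3)^4)) · ((d^3)^4)    [power of a product]
= (((d^12 · ((d^5)^4)) · ((d^2)^4)) · ((d^3)^4)) · ((d^3)^4)    [power of a power]
= (((d^12 · d^20) · ((d^2)^4)) · ((d^3)^4)) · ((d^3)^4)    [power of a power]
= ((d^32 · ((d^2)^4)) · ((d^3)^4)) · ((d^3)^4)    [product of powers]
= ((d^32 · d^8) · ((d^3)^4)) · ((d^3)^4)    [power of a power]
= (d^40 · ((d^3)^4)) · ((d^3)^4)    [product of powers]
= (d^40 · d^12) · ((d^3)^4)    [power of a power]
= d^52 · ((d^3)^4)    [product of powers]
= d^52 · d^12    [power of a power]
= d^64    [product of powers]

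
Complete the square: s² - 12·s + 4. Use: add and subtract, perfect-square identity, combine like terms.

(s - 6)² - 32

s² - 12·s + 4
= s² - 12·s + 36 - 36 + 4    [add and subtract 36]
= (s - 6)² - 36 + 4    [perfect-square identity]
= (s - 6)² - 32    [combine constants]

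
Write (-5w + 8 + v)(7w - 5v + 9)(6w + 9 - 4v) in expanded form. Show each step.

-210w³ - 249w² + 332vw² + 58vw - 158v²w + 531w - 567v + 79v² + 648 + 20v³

(-5w + 8 + v)(7w - 5v + 9)(6w + 9 - 4v)
= (-35w² + 25vw - 45w + 56w - 40v + 72 + 7vw - 5v² + 9v)(6w + 9 - 4v)    [distributive law]
= (-35w² + 32vw + 11w - 31v + 72 - 5v²)(6w + 9 - 4v)    [combine like terms]
= -210w³ - 315w² + 140vw² + 192vw² + 288vw - 128v²w + 66w² + 99w - 44vw - 186vw - 279v + 124v² + 432w + 648 - 288v - 30v²w - 45v² + 20v³    [distributive law]
= -210w³ - 249w² + 332vw² + 58vw - 158v²w + 531w - 567v + 79v² + 648 + 20v³    [combine like terms]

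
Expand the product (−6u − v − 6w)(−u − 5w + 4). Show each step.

6u^2 + 36uw − 24u + uv + 5vw − 4v + 30w^2 − 24w

(−6u − v − 6w)(−u − 5w + 4)
= 6u^2 + 30uw − 24u + uv + 5vw − 4v + 6uw + 30w^2 − 24w    [distributive law]
= 6u^2 + 36uw − 24u + uv + 5vw − 4v + 30w^2 − 24w    [combine like terms]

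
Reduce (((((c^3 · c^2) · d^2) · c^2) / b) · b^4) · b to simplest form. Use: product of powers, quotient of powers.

(((((c^3 · c^2) · d^2) · c^2) / b) · b^4) · b
= ((((c^5 · d^2) · c^2) / b) · b^4) · b    [product of powers]
= b^4·c^7·d^2    [quotient of powers; product of powers]

b^4·c^7·d^2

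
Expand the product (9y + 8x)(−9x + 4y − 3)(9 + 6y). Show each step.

(9y + 8x)(−9x + 4y − 3)(9 + 6y)
= (−81xy + 36y^2 − 27y − 72x^2 + 32xy − 24x)(9 + 6y)    [distributive law]
= (−49xy + 36y^2 − 27y − 72x^2 − 24x)(9 + 6y)    [combine like terms]
= −441xy − 294xy^2 + 324y^2 + 216y^3 − 243y − 162y^2 − 648x^2 − 432x^2y − 216x − 144xy    [distributive law]
= −585xy − 294xy^2 + 162y^2 + 216y^3 − 243y − 648x^2 − 432x^2y − 216x    [combine like terms]

−585xy − 294xy^2 + 162y^2 + 216y^3 − 243y − 648x^2 − 432x^2y − 216x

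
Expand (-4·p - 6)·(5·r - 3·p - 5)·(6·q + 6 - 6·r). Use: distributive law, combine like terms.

(-4·p - 6)·(5·r - 3·p - 5)·(6·q + 6 - 6·r)
= (-20·p·r + 12·p^2 + 20·p - 30·r + 18·p + 30)·(6·q + 6 - 6·r)    [distributive law]
= (-20·p·r + 12·p^2 + 38·p - 30·r + 30)·(6·q + 6 - 6·r)    [combine like terms]
= -120·p·q·r - 120·p·r + 120·p·r^2 + 72·p^2·q + 72·p^2 - 72·p^2·r + 228·p·q + 228·p - 228·p·r - 180·q·r - 180·r + 180·r^2 + 180·q + 180 - 180·r    [distributive law]
= -120·p·q·r - 348·p·r + 120·p·r^2 + 72·p^2·q + 72·p^2 - 72·p^2·r + 228·p·q + 228·p - 180·q·r - 360·r + 180·r^2 + 180·q + 180    [combine like terms]

-120·p·q·r - 348·p·r + 120·p·r^2 + 72·p^2·q + 72·p^2 - 72·p^2·r + 228·p·q + 228·p - 180·q·r - 360·r + 180·r^2 + 180·q + 180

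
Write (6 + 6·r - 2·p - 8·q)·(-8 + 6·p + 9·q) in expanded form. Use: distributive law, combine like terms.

-48 + 52·p + 118·q - 48·r + 36·p·r + 54·q·r - 12·p^2 - 66·p·q - 72·q^2

(6 + 6·r - 2·p - 8·q)·(-8 + 6·p + 9·q)
= -48 + 36·p + 54·q - 48·r + 36·p·r + 54·q·r + 16·p - 12·p^2 - 18·p·q + 64·q - 48·p·q - 72·q^2    [distributive law]
= -48 + 52·p + 118·q - 48·r + 36·p·r + 54·q·r - 12·p^2 - 66·p·q - 72·q^2    [combine like terms]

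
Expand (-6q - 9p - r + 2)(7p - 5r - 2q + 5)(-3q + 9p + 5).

180pq² - 27p²q - 333pq - 96q²r + 174pqr + 205qr - 36q³ + 162q² - 200q - 567p³ - 594p² + 342p²r + 55pr - 65p - 15qr² + 45pr² + 25r² - 75r + 50

(-6q - 9p - r + 2)(7p - 5r - 2q + 5)(-3q + 9p + 5)
= (-42pq + 30qr + 12q² - 30q - 63p² + 45pr + 18pq - 45p - 7pr + 5r² + 2qr - 5r + 14p - 10r - 4q + 10)(-3q + 9p + 5)    [distributive law]
= (-24pq + 32qr + 12q² - 34q - 63p² + 38pr - 31p + 5r² - 15r + 10)(-3q + 9p + 5)    [combine like terms]
= 72pq² - 216p²q - 120pq - 96q²r + 288pqr + 160qr - 36q³ + 108pq² + 60q² + 102q² - 306pq - 170q + 189p²q - 567p³ - 315p² - 114pqr + 342p²r + 190pr + 93pq - 279p² - 155p - 15qr² + 45pr² + 25r² + 45qr - 135pr - 75r - 30q + 90p + 50    [distributive law]
= 180pq² - 27p²q - 333pq - 96q²r + 174pqr + 205qr - 36q³ + 162q² - 200q - 567p³ - 594p² + 342p²r + 55pr - 65p - 15qr² + 45pr² + 25r² - 75r + 50    [combine like terms]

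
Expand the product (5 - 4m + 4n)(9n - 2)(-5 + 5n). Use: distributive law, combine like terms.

-235n + 5n^2 + 50 + 220mn - 180mn^2 - 40m + 180n^3

(5 - 4m + 4n)(9n - 2)(-5 + 5n)
= (45n - 10 - 36mn + 8m + 36n^2 - 8n)(-5 + 5n)    [distributive law]
= (37n - 10 - 36mn + 8m + 36n^2)(-5 + 5n)    [combine like terms]
= -185n + 185n^2 + 50 - 50n + 180mn - 180mn^2 - 40m + 40mn - 180n^2 + 180n^3    [distributive law]
= -235n + 5n^2 + 50 + 220mn - 180mn^2 - 40m + 180n^3    [combine like terms]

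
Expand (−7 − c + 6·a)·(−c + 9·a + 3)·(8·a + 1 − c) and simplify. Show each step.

(−7 − c + 6·a)·(−c + 9·a + 3)·(8·a + 1 − c)
= (7·c − 63·a − 21 + c² − 9·a·c − 3·c − 6·a·c + 54·a² + 18·a)·(8·a + 1 − c)    [distributive law]
= (4·c − 45·a − 21 + c² − 15·a·c + 54·a²)·(8·a + 1 − c)    [combine like terms]
= 32·a·c + 4·c − 4·c² − 360·a² − 45·a + 45·a·c − 168·a − 21 + 21·c + 8·a·c² + c² − c³ − 120·a²·c − 15·a·c + 15·a·c² + 432·a³ + 54·a² − 54·a²·c    [distributive law]
= 62·a·c + 25·c − 3·c² − 306·a² − 213·a − 21 + 23·a·c² − c³ − 174·a²·c + 432·a³    [combine like terms]

62·a·c + 25·c − 3·c² − 306·a² − 213·a − 21 + 23·a·c² − c³ − 174·a²·c + 432·a³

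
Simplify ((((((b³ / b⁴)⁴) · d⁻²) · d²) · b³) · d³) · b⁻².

b⁻³d³

((((((b³ / b⁴)⁴) · d⁻²) · d²) · b³) · d³) · b⁻²
= (((((((b³)⁴) / ((b⁴)⁴)) · d⁻²) · d²) · b³) · d³) · b⁻²    [power of a quotient]
= (((((b¹² / ((b⁴)⁴)) · d⁻²) · d²) · b³) · d³) · b⁻²    [power of a power]
= (((((b¹² / b¹⁶) · d⁻²) · d²) · b³) · d³) · b⁻²    [power of a power]
= ((((b⁻⁴ · d⁻²) · d²) · b³) · d³) · b⁻²    [quotient of powers]
= b⁻³d³    [product of powers]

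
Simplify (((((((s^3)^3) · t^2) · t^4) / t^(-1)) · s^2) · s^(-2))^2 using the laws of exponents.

(((((((s^3)^3) · t^2) · t^4) / t^(-1)) · s^2) · s^(-2))^2
= (((((((s^3)^3) · t^2) · t^4) / t^(-1)) · s^2)^2) · ((s^(-2))^2)    [power of a product]
= (((((((s^3)^3) · t^2) · t^4) / t^(-1))^2) · ((s^2)^2)) · ((s^(-2))^2)    [power of a product]
= (((((((s^3)^3) · t^2) · t^4)^2) / ((t^(-1))^2)) · ((s^2)^2)) · ((s^(-2))^2)    [power of a quotient]
= (((((((s^3)^3) · t^2)^2) · ((t^4)^2)) / ((t^(-1))^2)) · ((s^2)^2)) · ((s^(-2))^2)    [power of a product]
= (((((((s^3)^3)^2) · ((t^2)^2)) · ((t^4)^2)) / ((t^(-1))^2)) · ((s^2)^2)) · ((s^(-2))^2)    [power of a product]
= ((((((s^3)^6) · ((t^2)^2)) · ((t^4)^2)) / ((t^(-1))^2)) · ((s^2)^2)) · ((s^(-2))^2)    [power of a power]
= ((((s^18 · ((t^2)^2)) · ((t^4)^2)) / ((t^(-1))^2)) · ((s^2)^2)) · ((s^(-2))^2)    [power of a power]
= ((((s^18 · t^4) · ((t^4)^2)) / ((t^(-1))^2)) · ((s^2)^2)) · ((s^(-2))^2)    [power of a power]
= ((((s^18 · t^4) · t^8) / ((t^(-1))^2)) · ((s^2)^2)) · ((s^(-2))^2)    [power of a power]
= ((((s^18 · t^4) · t^8) / t^(-2)) · ((s^2)^2)) · ((s^(-2))^2)    [power of a power]
= ((((s^18 · t^4) · t^8) / t^(-2)) · s^4) · ((s^(-2))^2)    [power of a power]
= ((((s^18 · t^4) · t^8) / t^(-2)) · s^4) · s^(-4)    [power of a power]
= s^18·t^14    [quotient of powers; product of powers]

s^18·t^14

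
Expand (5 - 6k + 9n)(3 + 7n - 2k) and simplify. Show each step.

15 + 62n - 28k - 60kn + 12k² + 63n²

(5 - 6k + 9n)(3 + 7n - 2k)
= 15 + 35n - 10k - 18k - 42kn + 12k² + 27n + 63n² - 18kn    [distributive law]
= 15 + 62n - 28k - 60kn + 12k² + 63n²    [combine like terms]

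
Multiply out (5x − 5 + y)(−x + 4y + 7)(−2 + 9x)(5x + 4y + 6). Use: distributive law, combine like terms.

(5x − 5 + y)(−x + 4y + 7)(−2 + 9x)(5x + 4y + 6)
= (−5x^2 + 20xy + 35x + 5x − 20y − 35 − xy + 4y^2 + 7y)(−2 + 9x)(5x + 4y + 6)    [distributive law]
= (−5x^2 + 19xy + 40x − 13y − 35 + 4y^2)(−2 + 9x)(5x + 4y + 6)    [combine like terms]
= (10x^2 − 45x^3 − 38xy + 171x^2y − 80x + 360x^2 + 26y − 117xy + 70 − 315x − 8y^2 + 36xy^2)(5x + 4y + 6)    [distributive law]
= (370x^2 − 45x^3 − 155xy + 171x^2y − 395x + 26y + 70 − 8y^2 + 36xy^2)(5x + 4y + 6)    [combine like terms]
= 1850x^3 + 1480x^2y + 2220x^2 − 225x^4 − 180x^3y − 270x^3 − 775x^2y − 620xy^2 − 930xy + 855x^3y + 684x^2y^2 + 1026x^2y − 1975x^2 − 1580xy − 2370x + 130xy + 104y^2 + 156y + 350x + 280y + 420 − 40xy^2 − 32y^3 − 48y^2 + 180x^2y^2 + 144xy^3 + 216xy^2    [distributive law]
= 1580x^3 + 1731x^2y + 245x^2 − 225x^4 + 675x^3y − 444xy^2 − 2380xy + 864x^2y^2 − 2020x + 56y^2 + 436y + 420 − 32y^3 + 144xy^3    [combine like terms]

1580x^3 + 1731x^2y + 245x^2 − 225x^4 + 675x^3y − 444xy^2 − 2380xy + 864x^2y^2 − 2020x + 56y^2 + 436y + 420 − 32y^3 + 144xy^3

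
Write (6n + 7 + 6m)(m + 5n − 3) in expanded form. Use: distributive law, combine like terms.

(6n + 7 + 6m)(m + 5n − 3)
= 6mn + 30n² − 18n + 7m + 35n − 21 + 6m² + 30mn − 18m    [distributive law]
= 36mn + 30n² + 17n − 11m − 21 + 6m²    [combine like terms]

36mn + 30n² + 17n − 11m − 21 + 6m²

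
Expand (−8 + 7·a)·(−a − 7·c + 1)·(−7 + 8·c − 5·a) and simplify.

(−8 + 7·a)·(−a − 7·c + 1)·(−7 + 8·c − 5·a)
= (8·a + 56·c − 8 − 7·a^2 − 49·a·c + 7·a)·(−7 + 8·c − 5·a)    [distributive law]
= (15·a + 56·c − 8 − 7·a^2 − 49·a·c)·(−7 + 8·c − 5·a)    [combine like terms]
= −105·a + 120·a·c − 75·a^2 − 392·c + 448·c^2 − 280·a·c + 56 − 64·c + 40·a + 49·a^2 − 56·a^2·c + 35·a^3 + 343·a·c − 392·a·c^2 + 245·a^2·c    [distributive law]
= −65·a + 183·a·c − 26·a^2 − 456·c + 448·c^2 + 56 + 189·a^2·c + 35·a^3 − 392·a·c^2    [combine like terms]

−65·a + 183·a·c − 26·a^2 − 456·c + 448·c^2 + 56 + 189·a^2·c + 35·a^3 − 392·a·c^2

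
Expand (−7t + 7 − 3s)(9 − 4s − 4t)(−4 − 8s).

(−7t + 7 − 3s)(9 − 4s − 4t)(−4 − 8s)
= (−63t + 28st + 28t^2 + 63 − 28s − 28t − 27s + 12s^2 + 12st)(−4 − 8s)    [distributive law]
= (−91t + 40st + 28t^2 + 63 − 55s + 12s^2)(−4 − 8s)    [combine like terms]
= 364t + 728st − 160st − 320s^2t − 112t^2 − 224st^2 − 252 − 504s + 220s + 440s^2 − 48s^2 − 96s^3    [distributive law]
= 364t + 568st − 320s^2t − 112t^2 − 224st^2 − 252 − 284s + 392s^2 − 96s^3    [combine like terms]

364t + 568st − 320s^2t − 112t^2 − 224st^2 − 252 − 284s + 392s^2 − 96s^3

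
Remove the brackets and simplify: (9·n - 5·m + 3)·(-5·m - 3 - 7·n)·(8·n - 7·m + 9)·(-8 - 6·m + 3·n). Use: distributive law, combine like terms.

(9·n - 5·m + 3)·(-5·m - 3 - 7·n)·(8·n - 7·m + 9)·(-8 - 6·m + 3·n)
= (-45·m·n - 27·n - 63·n² + 25·m² + 15·m + 35·m·n - 15·m - 9 - 21·n)·(8·n - 7·m + 9)·(-8 - 6·m + 3·n)    [distributive law]
= (-10·m·n - 48·n - 63·n² + 25·m² - 9)·(8·n - 7·m + 9)·(-8 - 6·m + 3·n)    [combine like terms]
= (-80·m·n² + 70·m²·n - 90·m·n - 384·n² + 336·m·n - 432·n - 504·n³ + 441·m·n² - 567·n² + 200·m²·n - 175·m³ + 225·m² - 72·n + 63·m - 81)·(-8 - 6·m + 3·n)    [distributive law]
= (361·m·n² + 270·m²·n + 246·m·n - 951·n² - 504·n - 504·n³ - 175·m³ + 225·m² + 63·m - 81)·(-8 - 6·m + 3·n)    [combine like terms]
= -2888·m·n² - 2166·m²·n² + 1083·m·n³ - 2160·m²·n - 1620·m³·n + 810·m²·n² - 1968·m·n - 1476·m²·n + 738·m·n² + 7608·n² + 5706·m·n² - 2853·n³ + 4032·n + 3024·m·n - 1512·n² + 4032·n³ + 3024·m·n³ - 1512·n⁴ + 1400·m³ + 1050·m⁴ - 525·m³·n - 1800·m² - 1350·m³ + 675·m²·n - 504·m - 378·m² + 189·m·n + 648 + 486·m - 243·n    [distributive law]
= 3556·m·n² - 1356·m²·n² + 4107·m·n³ - 2961·m²·n - 2145·m³·n + 1245·m·n + 6096·n² + 1179·n³ + 3789·n - 1512·n⁴ + 50·m³ + 1050·m⁴ - 2178·m² - 18·m + 648    [combine like terms]

3556·m·n² - 1356·m²·n² + 4107·m·n³ - 2961·m²·n - 2145·m³·n + 1245·m·n + 6096·n² + 1179·n³ + 3789·n - 1512·n⁴ + 50·m³ + 1050·m⁴ - 2178·m² - 18·m + 648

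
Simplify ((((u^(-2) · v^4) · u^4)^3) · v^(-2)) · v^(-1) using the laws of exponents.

((((u^(-2) · v^4) · u^4)^3) · v^(-2)) · v^(-1)
= ((((u^(-2) · v^4)^3) · ((u^4)^3)) · v^(-2)) · v^(-1)    [power of a product]
= (((((u^(-2))^3) · ((v^4)^3)) · ((u^4)^3)) · v^(-2)) · v^(-1)    [power of a product]
= (((u^(-6) · ((v^4)^3)) · ((u^4)^3)) · v^(-2)) · v^(-1)    [power of a power]
= (((u^(-6) · v^12) · ((u^4)^3)) · v^(-2)) · v^(-1)    [power of a power]
= (((u^(-6) · v^12) · u^12) · v^(-2)) · v^(-1)    [power of a power]
= u^6v^9    [product of powers]

u^6v^9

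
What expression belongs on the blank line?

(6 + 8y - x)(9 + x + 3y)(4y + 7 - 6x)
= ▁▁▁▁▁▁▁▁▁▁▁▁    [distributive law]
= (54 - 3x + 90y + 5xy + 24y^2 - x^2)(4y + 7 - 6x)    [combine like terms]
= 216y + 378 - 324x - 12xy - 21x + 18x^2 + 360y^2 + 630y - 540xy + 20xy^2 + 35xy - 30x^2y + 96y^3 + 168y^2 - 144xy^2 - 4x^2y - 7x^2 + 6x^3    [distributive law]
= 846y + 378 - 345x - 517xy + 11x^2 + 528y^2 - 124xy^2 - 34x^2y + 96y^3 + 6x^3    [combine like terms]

After distributive law, the bracketed line is:

(54 + 6x + 18y + 72y + 8xy + 24y^2 - 9x - x^2 - 3xy)(4y + 7 - 6x)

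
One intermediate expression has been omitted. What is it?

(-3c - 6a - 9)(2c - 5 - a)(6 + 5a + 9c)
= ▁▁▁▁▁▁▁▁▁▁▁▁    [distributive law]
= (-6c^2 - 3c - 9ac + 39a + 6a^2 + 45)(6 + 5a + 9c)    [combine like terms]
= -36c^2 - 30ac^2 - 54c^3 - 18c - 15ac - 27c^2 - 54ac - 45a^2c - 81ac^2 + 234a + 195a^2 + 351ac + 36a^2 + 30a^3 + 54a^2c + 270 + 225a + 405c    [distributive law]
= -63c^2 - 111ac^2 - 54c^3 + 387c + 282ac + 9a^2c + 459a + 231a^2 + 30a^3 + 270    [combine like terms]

Applying distributive law to the line above:

(-6c^2 + 15c + 3ac - 12ac + 30a + 6a^2 - 18c + 45 + 9a)(6 + 5a + 9c)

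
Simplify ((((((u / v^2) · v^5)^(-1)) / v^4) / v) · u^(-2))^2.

u^(-6)·v^(-16)

((((((u / v^2) · v^5)^(-1)) / v^4) / v) · u^(-2))^2
= ((((((u / v^2) · v^5)^(-1)) / v^4) / v)^2) · ((u^(-2))^2)    [power of a product]
= ((((((u / v^2) · v^5)^(-1)) / v^4)^2) / (v^2)) · ((u^(-2))^2)    [power of a quotient]
= ((((((u / v^2) · v^5)^(-1))^2) / ((v^4)^2)) / (v^2)) · ((u^(-2))^2)    [power of a quotient]
= (((((u / v^2) · v^5)^(-2)) / ((v^4)^2)) / (v^2)) · ((u^(-2))^2)    [power of a power]
= (((((u / v^2)^(-2)) · ((v^5)^(-2))) / ((v^4)^2)) / (v^2)) · ((u^(-2))^2)    [power of a product]
= (((((u^(-2)) / ((v^2)^(-2))) · ((v^5)^(-2))) / ((v^4)^2)) / (v^2)) · ((u^(-2))^2)    [power of a quotient]
= ((((u^(-2) / v^(-4)) · ((v^5)^(-2))) / ((v^4)^2)) / (v^2)) · ((u^(-2))^2)    [power of a power]
= ((((u^(-2) / v^(-4)) · v^(-10)) / ((v^4)^2)) / (v^2)) · ((u^(-2))^2)    [power of a power]
= ((((u^(-2) / v^(-4)) · v^(-10)) / v^8) / (v^2)) · ((u^(-2))^2)    [power of a power]
= ((((u^(-2) / v^(-4)) · v^(-10)) / v^8) / v^2) · u^(-4)    [power of a power]
= u^(-6)·v^(-16)    [quotient of powers; product of powers]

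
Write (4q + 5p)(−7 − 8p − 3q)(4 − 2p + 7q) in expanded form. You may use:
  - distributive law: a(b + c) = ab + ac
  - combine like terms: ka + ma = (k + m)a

−112q − 377pq − 244q^2 − 186p^2q − 305pq^2 − 84q^3 − 140p − 90p^2 + 80p^3

(4q + 5p)(−7 − 8p − 3q)(4 − 2p + 7q)
= (−28q − 32pq − 12q^2 − 35p − 40p^2 − 15pq)(4 − 2p + 7q)    [distributive law]
= (−28q − 47pq − 12q^2 − 35p − 40p^2)(4 − 2p + 7q)    [combine like terms]
= −112q + 56pq − 196q^2 − 188pq + 94p^2q − 329pq^2 − 48q^2 + 24pq^2 − 84q^3 − 140p + 70p^2 − 245pq − 160p^2 + 80p^3 − 280p^2q    [distributive law]
= −112q − 377pq − 244q^2 − 186p^2q − 305pq^2 − 84q^3 − 140p − 90p^2 + 80p^3    [combine like terms]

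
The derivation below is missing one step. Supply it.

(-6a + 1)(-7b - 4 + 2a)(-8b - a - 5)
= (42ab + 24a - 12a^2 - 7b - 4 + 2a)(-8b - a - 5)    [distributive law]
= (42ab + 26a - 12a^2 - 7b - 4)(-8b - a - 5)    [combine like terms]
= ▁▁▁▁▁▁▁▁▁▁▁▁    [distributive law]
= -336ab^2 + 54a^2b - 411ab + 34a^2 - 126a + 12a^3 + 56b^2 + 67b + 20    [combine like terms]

Applying distributive law to the line above:

-336ab^2 - 42a^2b - 210ab - 208ab - 26a^2 - 130a + 96a^2b + 12a^3 + 60a^2 + 56b^2 + 7ab + 35b + 32b + 4a + 20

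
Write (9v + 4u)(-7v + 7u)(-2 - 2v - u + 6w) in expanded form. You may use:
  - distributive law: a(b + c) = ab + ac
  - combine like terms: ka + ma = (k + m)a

(9v + 4u)(-7v + 7u)(-2 - 2v - u + 6w)
= (-63v^2 + 63uv - 28uv + 28u^2)(-2 - 2v - u + 6w)    [distributive law]
= (-63v^2 + 35uv + 28u^2)(-2 - 2v - u + 6w)    [combine like terms]
= 126v^2 + 126v^3 + 63uv^2 - 378v^2w - 70uv - 70uv^2 - 35u^2v + 210uvw - 56u^2 - 56u^2v - 28u^3 + 168u^2w    [distributive law]
= 126v^2 + 126v^3 - 7uv^2 - 378v^2w - 70uv - 91u^2v + 210uvw - 56u^2 - 28u^3 + 168u^2w    [combine like terms]

126v^2 + 126v^3 - 7uv^2 - 378v^2w - 70uv - 91u^2v + 210uvw - 56u^2 - 28u^3 + 168u^2w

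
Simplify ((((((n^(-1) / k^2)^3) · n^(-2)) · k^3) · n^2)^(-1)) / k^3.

n^3

((((((n^(-1) / k^2)^3) · n^(-2)) · k^3) · n^2)^(-1)) / k^3
= ((((((n^(-1) / k^2)^3) · n^(-2)) · k^3)^(-1)) · ((n^2)^(-1))) / k^3    [power of a product]
= ((((((n^(-1) / k^2)^3) · n^(-2))^(-1)) · ((k^3)^(-1))) · ((n^2)^(-1))) / k^3    [power of a product]
= ((((((n^(-1) / k^2)^3)^(-1)) · ((n^(-2))^(-1))) · ((k^3)^(-1))) · ((n^2)^(-1))) / k^3    [power of a product]
= (((((n^(-1) / k^2)^(-3)) · ((n^(-2))^(-1))) · ((k^3)^(-1))) · ((n^2)^(-1))) / k^3    [power of a power]
= ((((((n^(-1))^(-3)) / ((k^2)^(-3))) · ((n^(-2))^(-1))) · ((k^3)^(-1))) · ((n^2)^(-1))) / k^3    [power of a quotient]
= ((((n^3 / ((k^2)^(-3))) · ((n^(-2))^(-1))) · ((k^3)^(-1))) · ((n^2)^(-1))) / k^3    [power of a power]
= ((((n^3 / k^(-6)) · ((n^(-2))^(-1))) · ((k^3)^(-1))) · ((n^2)^(-1))) / k^3    [power of a power]
= ((((n^3 / k^(-6)) · n^2) · ((k^3)^(-1))) · ((n^2)^(-1))) / k^3    [power of a power]
= ((((n^3 / k^(-6)) · n^2) · k^(-3)) · ((n^2)^(-1))) / k^3    [power of a power]
= ((((n^3 / k^(-6)) · n^2) · k^(-3)) · n^(-2)) / k^3    [power of a power]
= n^3    [quotient of powers; product of powers]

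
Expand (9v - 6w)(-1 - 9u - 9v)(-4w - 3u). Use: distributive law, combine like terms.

36vw + 27uv + 162uvw + 243u^2v + 324v^2w + 243uv^2 - 24w^2 - 18uw - 216uw^2 - 162u^2w - 216vw^2

(9v - 6w)(-1 - 9u - 9v)(-4w - 3u)
= (-9v - 81uv - 81v^2 + 6w + 54uw + 54vw)(-4w - 3u)    [distributive law]
= 36vw + 27uv + 324uvw + 243u^2v + 324v^2w + 243uv^2 - 24w^2 - 18uw - 216uw^2 - 162u^2w - 216vw^2 - 162uvw    [distributive law]
= 36vw + 27uv + 162uvw + 243u^2v + 324v^2w + 243uv^2 - 24w^2 - 18uw - 216uw^2 - 162u^2w - 216vw^2    [combine like terms]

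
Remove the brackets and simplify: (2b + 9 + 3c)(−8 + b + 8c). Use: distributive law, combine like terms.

−7b + 2b² + 19bc − 72 + 48c + 24c²

(2b + 9 + 3c)(−8 + b + 8c)
= −16b + 2b² + 16bc − 72 + 9b + 72c − 24c + 3bc + 24c²    [distributive law]
= −7b + 2b² + 19bc − 72 + 48c + 24c²    [combine like terms]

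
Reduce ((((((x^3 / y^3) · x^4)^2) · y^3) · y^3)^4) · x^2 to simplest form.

x^58

((((((x^3 / y^3) · x^4)^2) · y^3) · y^3)^4) · x^2
= ((((((x^3 / y^3) · x^4)^2) · y^3)^4) · ((y^3)^4)) · x^2    [power of a product]
= ((((((x^3 / y^3) · x^4)^2)^4) · ((y^3)^4)) · ((y^3)^4)) · x^2    [power of a product]
= (((((x^3 / y^3) · x^4)^8) · ((y^3)^4)) · ((y^3)^4)) · x^2    [power of a power]
= (((((x^3 / y^3)^8) · ((x^4)^8)) · ((y^3)^4)) · ((y^3)^4)) · x^2    [power of a product]
= ((((((x^3)^8) / ((y^3)^8)) · ((x^4)^8)) · ((y^3)^4)) · ((y^3)^4)) · x^2    [power of a quotient]
= ((((x^24 / ((y^3)^8)) · ((x^4)^8)) · ((y^3)^4)) · ((y^3)^4)) · x^2    [power of a power]
= ((((x^24 / y^24) · ((x^4)^8)) · ((y^3)^4)) · ((y^3)^4)) · x^2    [power of a power]
= ((((x^24 / y^24) · x^32) · ((y^3)^4)) · ((y^3)^4)) · x^2    [power of a power]
= ((((x^24 / y^24) · x^32) · y^12) · ((y^3)^4)) · x^2    [power of a power]
= ((((x^24 / y^24) · x^32) · y^12) · y^12) · x^2    [power of a power]
= x^58    [quotient of powers; product of powers]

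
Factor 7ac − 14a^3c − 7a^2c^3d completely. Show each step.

7ac(1 − 2a^2 − ac^2d)

7ac − 14a^3c − 7a^2c^3d
= 7(ac − 2a^3c − a^2c^3d)    [factor out 7]
= 7ac(1 − 2a^2 − ac^2d)    [factor out ac]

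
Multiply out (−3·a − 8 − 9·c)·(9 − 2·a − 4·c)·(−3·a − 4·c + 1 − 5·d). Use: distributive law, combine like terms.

(−3·a − 8 − 9·c)·(9 − 2·a − 4·c)·(−3·a − 4·c + 1 − 5·d)
= (−27·a + 6·a² + 12·a·c − 72 + 16·a + 32·c − 81·c + 18·a·c + 36·c²)·(−3·a − 4·c + 1 − 5·d)    [distributive law]
= (−11·a + 6·a² + 30·a·c − 72 − 49·c + 36·c²)·(−3·a − 4·c + 1 − 5·d)    [combine like terms]
= 33·a² + 44·a·c − 11·a + 55·a·d − 18·a³ − 24·a²·c + 6·a² − 30·a²·d − 90·a²·c − 120·a·c² + 30·a·c − 150·a·c·d + 216·a + 288·c − 72 + 360·d + 147·a·c + 196·c² − 49·c + 245·c·d − 108·a·c² − 144·c³ + 36·c² − 180·c²·d    [distributive law]
= 39·a² + 221·a·c + 205·a + 55·a·d − 18·a³ − 114·a²·c − 30·a²·d − 228·a·c² − 150·a·c·d + 239·c − 72 + 360·d + 232·c² + 245·c·d − 144·c³ − 180·c²·d    [combine like terms]

39·a² + 221·a·c + 205·a + 55·a·d − 18·a³ − 114·a²·c − 30·a²·d − 228·a·c² − 150·a·c·d + 239·c − 72 + 360·d + 232·c² + 245·c·d − 144·c³ − 180·c²·d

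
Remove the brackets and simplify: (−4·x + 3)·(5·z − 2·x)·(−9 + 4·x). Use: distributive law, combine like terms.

240·x·z − 80·x^2·z − 96·x^2 + 32·x^3 − 135·z + 54·x

(−4·x + 3)·(5·z − 2·x)·(−9 + 4·x)
= (−20·x·z + 8·x^2 + 15·z − 6·x)·(−9 + 4·x)    [distributive law]
= 180·x·z − 80·x^2·z − 72·x^2 + 32·x^3 − 135·z + 60·x·z + 54·x − 24·x^2    [distributive law]
= 240·x·z − 80·x^2·z − 96·x^2 + 32·x^3 − 135·z + 54·x    [combine like terms]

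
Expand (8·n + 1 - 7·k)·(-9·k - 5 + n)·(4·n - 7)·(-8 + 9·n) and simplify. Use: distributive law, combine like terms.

8441·k·n^2 - 2844·k·n^3 - 6894·k·n + 3973·n^2 - 2164·n^3 - 1709·n + 288·n^4 + 1456·k - 280 - 5985·k^2·n + 2268·k^2·n^2 + 3528·k^2

(8·n + 1 - 7·k)·(-9·k - 5 + n)·(4·n - 7)·(-8 + 9·n)
= (-72·k·n - 40·n + 8·n^2 - 9·k - 5 + n + 63·k^2 + 35·k - 7·k·n)·(4·n - 7)·(-8 + 9·n)    [distributive law]
= (-79·k·n - 39·n + 8·n^2 + 26·k - 5 + 63·k^2)·(4·n - 7)·(-8 + 9·n)    [combine like terms]
= (-316·k·n^2 + 553·k·n - 156·n^2 + 273·n + 32·n^3 - 56·n^2 + 104·k·n - 182·k - 20·n + 35 + 252·k^2·n - 441·k^2)·(-8 + 9·n)    [distributive law]
= (-316·k·n^2 + 657·k·n - 212·n^2 + 253·n + 32·n^3 - 182·k + 35 + 252·k^2·n - 441·k^2)·(-8 + 9·n)    [combine like terms]
= 2528·k·n^2 - 2844·k·n^3 - 5256·k·n + 5913·k·n^2 + 1696·n^2 - 1908·n^3 - 2024·n + 2277·n^2 - 256·n^3 + 288·n^4 + 1456·k - 1638·k·n - 280 + 315·n - 2016·k^2·n + 2268·k^2·n^2 + 3528·k^2 - 3969·k^2·n    [distributive law]
= 8441·k·n^2 - 2844·k·n^3 - 6894·k·n + 3973·n^2 - 2164·n^3 - 1709·n + 288·n^4 + 1456·k - 280 - 5985·k^2·n + 2268·k^2·n^2 + 3528·k^2    [combine like terms]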